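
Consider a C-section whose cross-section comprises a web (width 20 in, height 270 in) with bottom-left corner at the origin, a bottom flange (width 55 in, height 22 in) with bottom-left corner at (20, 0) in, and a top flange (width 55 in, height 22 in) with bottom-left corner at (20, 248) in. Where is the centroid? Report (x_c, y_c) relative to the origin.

x_c = 21.60 in, y_c = 135.00 in

web: A = 20 × 270 = 5400.00, centroid at (10.00, 135.00).
bottom flange: A = 55 × 22 = 1210.00, centroid at (47.50, 11.00).
top flange: A = 55 × 22 = 1210.00, centroid at (47.50, 259.00).
ΣA = 7820.00 in², ΣAx_c = 168950.00 in³, ΣAy_c = 1055700.00 in³.
x_c = 168950.00/7820.00 = 21.60 in; y_c = 1055700.00/7820.00 = 135.00 in.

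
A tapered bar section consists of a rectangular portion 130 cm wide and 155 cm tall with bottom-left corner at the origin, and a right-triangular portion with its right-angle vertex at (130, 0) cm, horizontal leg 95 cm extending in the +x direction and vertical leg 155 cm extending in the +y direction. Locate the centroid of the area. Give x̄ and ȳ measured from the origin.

x̄ = 90.87 cm, ȳ = 70.59 cm

rectangular portion: A = 130 × 155 = 20150.00, centroid at (65.00, 77.50).
triangular portion: A = ½·95·155 = 7362.50, centroid at (161.67, 51.67).
ΣA = 27512.50 cm²
ΣAx̄ = (20150.00)(65.00) + (7362.50)(161.67) = 2500020.83 cm³
ΣAȳ = (20150.00)(77.50) + (7362.50)(51.67) = 1942020.83 cm³
x̄ = 2500020.83 / 27512.50 = 90.87 cm
ȳ = 1942020.83 / 27512.50 = 70.59 cm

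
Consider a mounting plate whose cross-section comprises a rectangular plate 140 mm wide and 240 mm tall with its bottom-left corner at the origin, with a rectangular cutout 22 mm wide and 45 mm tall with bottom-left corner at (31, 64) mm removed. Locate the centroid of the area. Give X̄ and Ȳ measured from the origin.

X̄ = 70.85 mm, Ȳ = 121.02 mm

plate: A = 140 × 240 = 33600.00, centroid at (70.00, 120.00).
hole: A = −(22 × 45) = -990.00, centroid at (42.00, 86.50).
ΣA = 32610.00 mm²
ΣAX̄ = (33600.00)(70.00) + (-990.00)(42.00) = 2310420.00 mm³
ΣAȲ = (33600.00)(120.00) + (-990.00)(86.50) = 3946365.00 mm³
X̄ = 2310420.00 / 32610.00 = 70.85 mm
Ȳ = 3946365.00 / 32610.00 = 121.02 mm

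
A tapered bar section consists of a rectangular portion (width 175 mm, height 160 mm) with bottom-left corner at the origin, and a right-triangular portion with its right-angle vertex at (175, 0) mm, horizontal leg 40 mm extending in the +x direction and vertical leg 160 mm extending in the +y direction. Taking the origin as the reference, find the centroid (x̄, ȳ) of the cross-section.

rectangular portion: A = 175 × 160 = 28000.00, centroid at (87.50, 80.00).
triangular portion: A = ½·40·160 = 3200.00, centroid at (188.33, 53.33).
ΣA = 31200.00 mm², ΣAx̄ = 3052666.67 mm³, ΣAȳ = 2410666.67 mm³.
x̄ = 3052666.67/31200.00 = 97.84 mm; ȳ = 2410666.67/31200.00 = 77.26 mm.

x̄ = 97.84 mm, ȳ = 77.26 mm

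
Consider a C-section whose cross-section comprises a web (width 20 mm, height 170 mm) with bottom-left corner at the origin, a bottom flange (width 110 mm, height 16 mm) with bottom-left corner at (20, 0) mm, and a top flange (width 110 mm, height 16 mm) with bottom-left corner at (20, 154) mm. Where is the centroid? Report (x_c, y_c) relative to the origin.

web: A = 20 × 170 = 3400.00, centroid at (10.00, 85.00).
bottom flange: A = 110 × 16 = 1760.00, centroid at (75.00, 8.00).
top flange: A = 110 × 16 = 1760.00, centroid at (75.00, 162.00).
ΣA = 6920.00 mm²
ΣAx_c = (3400.00)(10.00) + (1760.00)(75.00) + (1760.00)(75.00) = 298000.00 mm³
ΣAy_c = (3400.00)(85.00) + (1760.00)(8.00) + (1760.00)(162.00) = 588200.00 mm³
x_c = 298000.00 / 6920.00 = 43.06 mm
y_c = 588200.00 / 6920.00 = 85.00 mm

x_c = 43.06 mm, y_c = 85.00 mm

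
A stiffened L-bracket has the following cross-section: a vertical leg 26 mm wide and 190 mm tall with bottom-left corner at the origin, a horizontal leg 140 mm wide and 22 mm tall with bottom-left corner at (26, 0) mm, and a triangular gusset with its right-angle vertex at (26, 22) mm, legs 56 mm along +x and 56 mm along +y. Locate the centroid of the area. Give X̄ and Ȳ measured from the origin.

X̄ = 44.84 mm, Ȳ = 59.13 mm

vertical leg: A = 26 × 190 = 4940.00, centroid at (13.00, 95.00).
horizontal leg: A = 140 × 22 = 3080.00, centroid at (96.00, 11.00).
gusset: A = ½·56·56 = 1568.00, centroid at (44.67, 40.67).
ΣA = 9588.00 mm²
ΣAX̄ = (4940.00)(13.00) + (3080.00)(96.00) + (1568.00)(44.67) = 429937.33 mm³
ΣAȲ = (4940.00)(95.00) + (3080.00)(11.00) + (1568.00)(40.67) = 566945.33 mm³
X̄ = 429937.33 / 9588.00 = 44.84 mm
Ȳ = 566945.33 / 9588.00 = 59.13 mm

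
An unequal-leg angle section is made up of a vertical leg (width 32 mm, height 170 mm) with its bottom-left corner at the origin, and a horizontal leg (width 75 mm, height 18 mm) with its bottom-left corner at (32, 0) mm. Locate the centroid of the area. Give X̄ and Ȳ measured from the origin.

X̄ = 26.64 mm, Ȳ = 69.89 mm

vertical leg: A = 32 × 170 = 5440.00, centroid at (16.00, 85.00).
horizontal leg: A = 75 × 18 = 1350.00, centroid at (69.50, 9.00).
ΣA = 6790.00 mm²
ΣAX̄ = (5440.00)(16.00) + (1350.00)(69.50) = 180865.00 mm³
ΣAȲ = (5440.00)(85.00) + (1350.00)(9.00) = 474550.00 mm³
X̄ = 180865.00 / 6790.00 = 26.64 mm
Ȳ = 474550.00 / 6790.00 = 69.89 mm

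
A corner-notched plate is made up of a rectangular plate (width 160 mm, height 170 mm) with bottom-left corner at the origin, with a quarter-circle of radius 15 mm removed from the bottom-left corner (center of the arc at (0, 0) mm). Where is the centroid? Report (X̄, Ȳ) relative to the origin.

Part | A | x̄ᵢ | ȳᵢ | A·x̄ᵢ | A·ȳᵢ
plate | 27200.00 | 80.00 | 85.00 | 2176000.00 | 2312000.00
removed quarter-circle | -176.71 | 6.37 | 6.37 | -1125.00 | -1125.00
Σ | 27023.29 |  |  | 2174875.00 | 2310875.00
X̄ = 2174875.00 / 27023.29 = 80.48 mm
Ȳ = 2310875.00 / 27023.29 = 85.51 mm

X̄ = 80.48 mm, Ȳ = 85.51 mm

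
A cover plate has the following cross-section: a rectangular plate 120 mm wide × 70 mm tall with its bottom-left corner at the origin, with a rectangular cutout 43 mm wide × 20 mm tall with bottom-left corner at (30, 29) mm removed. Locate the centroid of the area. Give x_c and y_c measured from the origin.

Part | A | x̄ᵢ | ȳᵢ | A·x̄ᵢ | A·ȳᵢ
plate | 8400.00 | 60.00 | 35.00 | 504000.00 | 294000.00
hole | -860.00 | 51.50 | 39.00 | -44290.00 | -33540.00
Σ | 7540.00 |  |  | 459710.00 | 260460.00
x_c = 459710.00 / 7540.00 = 60.97 mm
y_c = 260460.00 / 7540.00 = 34.54 mm

x_c = 60.97 mm, y_c = 34.54 mm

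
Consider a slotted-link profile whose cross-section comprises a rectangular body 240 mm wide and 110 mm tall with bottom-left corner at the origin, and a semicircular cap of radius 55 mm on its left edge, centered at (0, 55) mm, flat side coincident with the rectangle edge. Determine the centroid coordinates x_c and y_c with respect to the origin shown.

x_c = 98.14 mm, y_c = 55.00 mm

Part | A | x̄ᵢ | ȳᵢ | A·x̄ᵢ | A·ȳᵢ
rectangular body | 26400.00 | 120.00 | 55.00 | 3168000.00 | 1452000.00
semicircular end | 4751.66 | -23.34 | 55.00 | -110916.67 | 261341.24
Σ | 31151.66 |  |  | 3057083.33 | 1713341.24
x_c = 3057083.33 / 31151.66 = 98.14 mm
y_c = 1713341.24 / 31151.66 = 55.00 mm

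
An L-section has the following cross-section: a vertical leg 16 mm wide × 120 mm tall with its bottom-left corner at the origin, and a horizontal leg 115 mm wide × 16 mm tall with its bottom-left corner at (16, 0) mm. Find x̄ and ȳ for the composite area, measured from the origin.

vertical leg: A = 16 × 120 = 1920.00, centroid at (8.00, 60.00).
horizontal leg: A = 115 × 16 = 1840.00, centroid at (73.50, 8.00).
ΣA = 3760.00 mm²
ΣAx̄ = (1920.00)(8.00) + (1840.00)(73.50) = 150600.00 mm³
ΣAȳ = (1920.00)(60.00) + (1840.00)(8.00) = 129920.00 mm³
x̄ = 150600.00 / 3760.00 = 40.05 mm
ȳ = 129920.00 / 3760.00 = 34.55 mm

x̄ = 40.05 mm, ȳ = 34.55 mm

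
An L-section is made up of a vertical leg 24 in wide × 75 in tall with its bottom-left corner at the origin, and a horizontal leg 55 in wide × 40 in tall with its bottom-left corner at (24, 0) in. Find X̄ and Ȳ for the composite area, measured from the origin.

vertical leg: A = 24 × 75 = 1800.00, centroid at (12.00, 37.50).
horizontal leg: A = 55 × 40 = 2200.00, centroid at (51.50, 20.00).
ΣA = 4000.00 in²
ΣAX̄ = (1800.00)(12.00) + (2200.00)(51.50) = 134900.00 in³
ΣAȲ = (1800.00)(37.50) + (2200.00)(20.00) = 111500.00 in³
X̄ = 134900.00 / 4000.00 = 33.73 in
Ȳ = 111500.00 / 4000.00 = 27.88 in

X̄ = 33.73 in, Ȳ = 27.88 in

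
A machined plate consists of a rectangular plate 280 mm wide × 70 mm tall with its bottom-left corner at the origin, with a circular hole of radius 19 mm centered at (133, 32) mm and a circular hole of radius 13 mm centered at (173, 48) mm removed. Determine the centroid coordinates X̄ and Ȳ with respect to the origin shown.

X̄ = 139.47 mm, Ȳ = 34.80 mm

Part | A | x̄ᵢ | ȳᵢ | A·x̄ᵢ | A·ȳᵢ
plate | 19600.00 | 140.00 | 35.00 | 2744000.00 | 686000.00
hole 1 | -1134.11 | 133.00 | 32.00 | -150837.29 | -36291.68
hole 2 | -530.93 | 173.00 | 48.00 | -91850.74 | -25484.60
Σ | 17934.96 |  |  | 2501311.97 | 624223.72
X̄ = 2501311.97 / 17934.96 = 139.47 mm
Ȳ = 624223.72 / 17934.96 = 34.80 mm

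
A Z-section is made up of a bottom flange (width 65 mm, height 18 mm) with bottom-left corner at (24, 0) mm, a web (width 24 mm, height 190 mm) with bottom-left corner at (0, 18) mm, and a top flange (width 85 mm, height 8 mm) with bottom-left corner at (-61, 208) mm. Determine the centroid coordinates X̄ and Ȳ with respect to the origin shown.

Part | A | x̄ᵢ | ȳᵢ | A·x̄ᵢ | A·ȳᵢ
bottom flange | 1170.00 | 56.50 | 9.00 | 66105.00 | 10530.00
web | 4560.00 | 12.00 | 113.00 | 54720.00 | 515280.00
top flange | 680.00 | -18.50 | 212.00 | -12580.00 | 144160.00
Σ | 6410.00 |  |  | 108245.00 | 669970.00
X̄ = 108245.00 / 6410.00 = 16.89 mm
Ȳ = 669970.00 / 6410.00 = 104.52 mm

X̄ = 16.89 mm, Ȳ = 104.52 mm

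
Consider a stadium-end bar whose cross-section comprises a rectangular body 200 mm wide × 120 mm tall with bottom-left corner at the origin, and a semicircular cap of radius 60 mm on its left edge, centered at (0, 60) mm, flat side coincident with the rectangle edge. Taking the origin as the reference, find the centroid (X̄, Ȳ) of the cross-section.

Part | A | x̄ᵢ | ȳᵢ | A·x̄ᵢ | A·ȳᵢ
rectangular body | 24000.00 | 100.00 | 60.00 | 2400000.00 | 1440000.00
semicircular end | 5654.87 | -25.46 | 60.00 | -144000.00 | 339292.01
Σ | 29654.87 |  |  | 2256000.00 | 1779292.01
X̄ = 2256000.00 / 29654.87 = 76.08 mm
Ȳ = 1779292.01 / 29654.87 = 60.00 mm

X̄ = 76.08 mm, Ȳ = 60.00 mm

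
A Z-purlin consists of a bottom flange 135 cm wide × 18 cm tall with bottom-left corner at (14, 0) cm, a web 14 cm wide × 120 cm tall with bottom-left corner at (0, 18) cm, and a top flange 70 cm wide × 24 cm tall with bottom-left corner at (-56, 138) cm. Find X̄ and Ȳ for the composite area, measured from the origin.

X̄ = 30.14 cm, Ȳ = 69.93 cm

bottom flange: A = 135 × 18 = 2430.00, centroid at (81.50, 9.00).
web: A = 14 × 120 = 1680.00, centroid at (7.00, 78.00).
top flange: A = 70 × 24 = 1680.00, centroid at (-21.00, 150.00).
ΣA = 5790.00 cm²
ΣAX̄ = (2430.00)(81.50) + (1680.00)(7.00) + (1680.00)(-21.00) = 174525.00 cm³
ΣAȲ = (2430.00)(9.00) + (1680.00)(78.00) + (1680.00)(150.00) = 404910.00 cm³
X̄ = 174525.00 / 5790.00 = 30.14 cm
Ȳ = 404910.00 / 5790.00 = 69.93 cm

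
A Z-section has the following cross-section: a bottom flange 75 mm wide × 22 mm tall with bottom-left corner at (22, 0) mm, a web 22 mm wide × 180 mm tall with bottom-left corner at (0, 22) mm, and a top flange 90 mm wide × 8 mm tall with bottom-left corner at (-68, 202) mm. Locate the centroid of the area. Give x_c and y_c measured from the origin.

x_c = 19.77 mm, y_c = 96.36 mm

Part | A | x̄ᵢ | ȳᵢ | A·x̄ᵢ | A·ȳᵢ
bottom flange | 1650.00 | 59.50 | 11.00 | 98175.00 | 18150.00
web | 3960.00 | 11.00 | 112.00 | 43560.00 | 443520.00
top flange | 720.00 | -23.00 | 206.00 | -16560.00 | 148320.00
Σ | 6330.00 |  |  | 125175.00 | 609990.00
x_c = 125175.00 / 6330.00 = 19.77 mm
y_c = 609990.00 / 6330.00 = 96.36 mm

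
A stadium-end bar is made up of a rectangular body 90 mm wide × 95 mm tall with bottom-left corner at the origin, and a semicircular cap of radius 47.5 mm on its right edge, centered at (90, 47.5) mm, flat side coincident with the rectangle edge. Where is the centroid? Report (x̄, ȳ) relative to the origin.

x̄ = 64.09 mm, ȳ = 47.50 mm

rectangular body: A = 90 × 95 = 8550.00, centroid at (45.00, 47.50).
semicircular end: A = ½π·47.5² = 3544.11, centroid at (110.16, 47.50).
ΣA = 12094.11 mm²
ΣAx̄ = (8550.00)(45.00) + (3544.11)(110.16) = 775167.75 mm³
ΣAȳ = (8550.00)(47.50) + (3544.11)(47.50) = 574470.19 mm³
x̄ = 775167.75 / 12094.11 = 64.09 mm
ȳ = 574470.19 / 12094.11 = 47.50 mm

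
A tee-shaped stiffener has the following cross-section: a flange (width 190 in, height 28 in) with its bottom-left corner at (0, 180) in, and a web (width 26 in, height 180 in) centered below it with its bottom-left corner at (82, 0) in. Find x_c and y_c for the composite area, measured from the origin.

Part | A | x̄ᵢ | ȳᵢ | A·x̄ᵢ | A·ȳᵢ
web | 4680.00 | 95.00 | 90.00 | 444600.00 | 421200.00
flange | 5320.00 | 95.00 | 194.00 | 505400.00 | 1032080.00
Σ | 10000.00 |  |  | 950000.00 | 1453280.00
x_c = 950000.00 / 10000.00 = 95.00 in
y_c = 1453280.00 / 10000.00 = 145.33 in

x_c = 95.00 in, y_c = 145.33 in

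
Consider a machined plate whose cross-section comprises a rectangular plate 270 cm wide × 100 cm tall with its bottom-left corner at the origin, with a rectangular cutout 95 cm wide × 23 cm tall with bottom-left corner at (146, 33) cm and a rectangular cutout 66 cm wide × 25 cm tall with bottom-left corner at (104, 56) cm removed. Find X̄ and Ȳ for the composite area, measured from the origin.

X̄ = 129.34 cm, Ȳ = 49.20 cm

plate: A = 270 × 100 = 27000.00, centroid at (135.00, 50.00).
hole 1: A = −(95 × 23) = -2185.00, centroid at (193.50, 44.50).
hole 2: A = −(66 × 25) = -1650.00, centroid at (137.00, 68.50).
ΣA = 23165.00 cm²
ΣAX̄ = (27000.00)(135.00) + (-2185.00)(193.50) + (-1650.00)(137.00) = 2996152.50 cm³
ΣAȲ = (27000.00)(50.00) + (-2185.00)(44.50) + (-1650.00)(68.50) = 1139742.50 cm³
X̄ = 2996152.50 / 23165.00 = 129.34 cm
Ȳ = 1139742.50 / 23165.00 = 49.20 cm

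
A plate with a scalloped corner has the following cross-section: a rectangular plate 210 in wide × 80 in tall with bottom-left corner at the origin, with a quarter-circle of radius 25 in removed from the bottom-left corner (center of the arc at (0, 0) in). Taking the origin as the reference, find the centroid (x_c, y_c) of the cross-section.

x_c = 107.84 in, y_c = 40.88 in

Part | A | x̄ᵢ | ȳᵢ | A·x̄ᵢ | A·ȳᵢ
plate | 16800.00 | 105.00 | 40.00 | 1764000.00 | 672000.00
removed quarter-circle | -490.87 | 10.61 | 10.61 | -5208.33 | -5208.33
Σ | 16309.13 |  |  | 1758791.67 | 666791.67
x_c = 1758791.67 / 16309.13 = 107.84 in
y_c = 666791.67 / 16309.13 = 40.88 in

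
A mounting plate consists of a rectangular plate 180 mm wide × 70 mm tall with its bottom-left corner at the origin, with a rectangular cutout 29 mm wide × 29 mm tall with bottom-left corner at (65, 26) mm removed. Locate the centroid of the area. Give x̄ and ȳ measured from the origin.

plate: A = 180 × 70 = 12600.00, centroid at (90.00, 35.00).
hole: A = −(29 × 29) = -841.00, centroid at (79.50, 40.50).
ΣA = 11759.00 mm²
ΣAx̄ = (12600.00)(90.00) + (-841.00)(79.50) = 1067140.50 mm³
ΣAȳ = (12600.00)(35.00) + (-841.00)(40.50) = 406939.50 mm³
x̄ = 1067140.50 / 11759.00 = 90.75 mm
ȳ = 406939.50 / 11759.00 = 34.61 mm

x̄ = 90.75 mm, ȳ = 34.61 mm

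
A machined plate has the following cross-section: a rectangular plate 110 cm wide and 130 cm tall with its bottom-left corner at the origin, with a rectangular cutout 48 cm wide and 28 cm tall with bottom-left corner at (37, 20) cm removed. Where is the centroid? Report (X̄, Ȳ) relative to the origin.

X̄ = 54.38 cm, Ȳ = 68.22 cm

plate: A = 110 × 130 = 14300.00, centroid at (55.00, 65.00).
hole: A = −(48 × 28) = -1344.00, centroid at (61.00, 34.00).
ΣA = 12956.00 cm²
ΣAX̄ = (14300.00)(55.00) + (-1344.00)(61.00) = 704516.00 cm³
ΣAȲ = (14300.00)(65.00) + (-1344.00)(34.00) = 883804.00 cm³
X̄ = 704516.00 / 12956.00 = 54.38 cm
Ȳ = 883804.00 / 12956.00 = 68.22 cm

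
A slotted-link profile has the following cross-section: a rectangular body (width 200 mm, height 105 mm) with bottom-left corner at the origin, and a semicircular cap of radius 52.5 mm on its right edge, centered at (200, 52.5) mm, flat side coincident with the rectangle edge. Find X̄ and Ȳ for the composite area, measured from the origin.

X̄ = 120.90 mm, Ȳ = 52.50 mm

rectangular body: A = 200 × 105 = 21000.00, centroid at (100.00, 52.50).
semicircular end: A = ½π·52.5² = 4329.51, centroid at (222.28, 52.50).
ΣA = 25329.51 mm², ΣAX̄ = 3062370.23 mm³, ΣAȲ = 1329799.14 mm³.
X̄ = 3062370.23/25329.51 = 120.90 mm; Ȳ = 1329799.14/25329.51 = 52.50 mm.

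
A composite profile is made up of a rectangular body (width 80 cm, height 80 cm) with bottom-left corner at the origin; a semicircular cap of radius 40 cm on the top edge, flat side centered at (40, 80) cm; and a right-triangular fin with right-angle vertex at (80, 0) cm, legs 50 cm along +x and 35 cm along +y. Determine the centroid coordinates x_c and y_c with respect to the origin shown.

x_c = 45.07 cm, y_c = 52.10 cm

Part | A | x̄ᵢ | ȳᵢ | A·x̄ᵢ | A·ȳᵢ
rectangular body | 6400.00 | 40.00 | 40.00 | 256000.00 | 256000.00
semicircular top | 2513.27 | 40.00 | 96.98 | 100530.96 | 243728.60
triangular fin | 875.00 | 96.67 | 11.67 | 84583.33 | 10208.33
Σ | 9788.27 |  |  | 441114.30 | 509936.93
x_c = 441114.30 / 9788.27 = 45.07 cm
y_c = 509936.93 / 9788.27 = 52.10 cm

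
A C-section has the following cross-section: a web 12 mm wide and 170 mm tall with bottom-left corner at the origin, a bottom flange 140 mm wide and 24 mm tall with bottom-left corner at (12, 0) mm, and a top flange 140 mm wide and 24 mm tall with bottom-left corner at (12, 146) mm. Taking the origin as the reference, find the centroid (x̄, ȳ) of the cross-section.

web: A = 12 × 170 = 2040.00, centroid at (6.00, 85.00).
bottom flange: A = 140 × 24 = 3360.00, centroid at (82.00, 12.00).
top flange: A = 140 × 24 = 3360.00, centroid at (82.00, 158.00).
ΣA = 8760.00 mm²
ΣAx̄ = (2040.00)(6.00) + (3360.00)(82.00) + (3360.00)(82.00) = 563280.00 mm³
ΣAȳ = (2040.00)(85.00) + (3360.00)(12.00) + (3360.00)(158.00) = 744600.00 mm³
x̄ = 563280.00 / 8760.00 = 64.30 mm
ȳ = 744600.00 / 8760.00 = 85.00 mm

x̄ = 64.30 mm, ȳ = 85.00 mm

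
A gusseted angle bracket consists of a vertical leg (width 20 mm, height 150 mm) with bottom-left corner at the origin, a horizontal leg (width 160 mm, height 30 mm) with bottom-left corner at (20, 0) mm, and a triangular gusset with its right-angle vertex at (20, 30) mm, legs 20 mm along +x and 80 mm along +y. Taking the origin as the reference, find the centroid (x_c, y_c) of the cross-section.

x_c = 61.78 mm, y_c = 39.81 mm

vertical leg: A = 20 × 150 = 3000.00, centroid at (10.00, 75.00).
horizontal leg: A = 160 × 30 = 4800.00, centroid at (100.00, 15.00).
gusset: A = ½·20·80 = 800.00, centroid at (26.67, 56.67).
ΣA = 8600.00 mm²
ΣAx_c = (3000.00)(10.00) + (4800.00)(100.00) + (800.00)(26.67) = 531333.33 mm³
ΣAy_c = (3000.00)(75.00) + (4800.00)(15.00) + (800.00)(56.67) = 342333.33 mm³
x_c = 531333.33 / 8600.00 = 61.78 mm
y_c = 342333.33 / 8600.00 = 39.81 mm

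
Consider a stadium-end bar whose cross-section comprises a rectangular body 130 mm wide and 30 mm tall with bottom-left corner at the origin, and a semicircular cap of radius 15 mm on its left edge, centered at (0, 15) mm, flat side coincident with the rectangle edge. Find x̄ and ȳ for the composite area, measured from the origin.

Part | A | x̄ᵢ | ȳᵢ | A·x̄ᵢ | A·ȳᵢ
rectangular body | 3900.00 | 65.00 | 15.00 | 253500.00 | 58500.00
semicircular end | 353.43 | -6.37 | 15.00 | -2250.00 | 5301.44
Σ | 4253.43 |  |  | 251250.00 | 63801.44
x̄ = 251250.00 / 4253.43 = 59.07 mm
ȳ = 63801.44 / 4253.43 = 15.00 mm

x̄ = 59.07 mm, ȳ = 15.00 mm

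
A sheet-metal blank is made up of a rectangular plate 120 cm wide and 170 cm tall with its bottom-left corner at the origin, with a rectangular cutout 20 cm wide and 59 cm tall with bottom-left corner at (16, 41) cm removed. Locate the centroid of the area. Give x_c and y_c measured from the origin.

x_c = 62.09 cm, y_c = 85.89 cm

Part | A | x̄ᵢ | ȳᵢ | A·x̄ᵢ | A·ȳᵢ
plate | 20400.00 | 60.00 | 85.00 | 1224000.00 | 1734000.00
hole | -1180.00 | 26.00 | 70.50 | -30680.00 | -83190.00
Σ | 19220.00 |  |  | 1193320.00 | 1650810.00
x_c = 1193320.00 / 19220.00 = 62.09 cm
y_c = 1650810.00 / 19220.00 = 85.89 cm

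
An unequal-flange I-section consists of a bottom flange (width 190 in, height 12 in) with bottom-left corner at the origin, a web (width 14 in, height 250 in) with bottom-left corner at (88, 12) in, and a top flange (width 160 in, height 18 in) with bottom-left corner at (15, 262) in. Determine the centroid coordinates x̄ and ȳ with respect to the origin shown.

Part | A | x̄ᵢ | ȳᵢ | A·x̄ᵢ | A·ȳᵢ
bottom flange | 2280.00 | 95.00 | 6.00 | 216600.00 | 13680.00
web | 3500.00 | 95.00 | 137.00 | 332500.00 | 479500.00
top flange | 2880.00 | 95.00 | 271.00 | 273600.00 | 780480.00
Σ | 8660.00 |  |  | 822700.00 | 1273660.00
x̄ = 822700.00 / 8660.00 = 95.00 in
ȳ = 1273660.00 / 8660.00 = 147.07 in

x̄ = 95.00 in, ȳ = 147.07 in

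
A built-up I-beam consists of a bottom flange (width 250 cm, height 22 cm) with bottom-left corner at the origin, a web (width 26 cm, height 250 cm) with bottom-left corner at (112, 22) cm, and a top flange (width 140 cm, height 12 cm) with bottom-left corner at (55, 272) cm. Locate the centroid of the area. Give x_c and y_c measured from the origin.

bottom flange: A = 250 × 22 = 5500.00, centroid at (125.00, 11.00).
web: A = 26 × 250 = 6500.00, centroid at (125.00, 147.00).
top flange: A = 140 × 12 = 1680.00, centroid at (125.00, 278.00).
ΣA = 13680.00 cm²
ΣAx_c = (5500.00)(125.00) + (6500.00)(125.00) + (1680.00)(125.00) = 1710000.00 cm³
ΣAy_c = (5500.00)(11.00) + (6500.00)(147.00) + (1680.00)(278.00) = 1483040.00 cm³
x_c = 1710000.00 / 13680.00 = 125.00 cm
y_c = 1483040.00 / 13680.00 = 108.41 cm

x_c = 125.00 cm, y_c = 108.41 cm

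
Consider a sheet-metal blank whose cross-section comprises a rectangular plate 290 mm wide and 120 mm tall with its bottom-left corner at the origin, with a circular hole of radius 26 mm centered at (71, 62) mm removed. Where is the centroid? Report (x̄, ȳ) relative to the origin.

x̄ = 149.81 mm, ȳ = 59.87 mm

Part | A | x̄ᵢ | ȳᵢ | A·x̄ᵢ | A·ȳᵢ
plate | 34800.00 | 145.00 | 60.00 | 5046000.00 | 2088000.00
hole | -2123.72 | 71.00 | 62.00 | -150783.88 | -131670.43
Σ | 32676.28 |  |  | 4895216.12 | 1956329.57
x̄ = 4895216.12 / 32676.28 = 149.81 mm
ȳ = 1956329.57 / 32676.28 = 59.87 mm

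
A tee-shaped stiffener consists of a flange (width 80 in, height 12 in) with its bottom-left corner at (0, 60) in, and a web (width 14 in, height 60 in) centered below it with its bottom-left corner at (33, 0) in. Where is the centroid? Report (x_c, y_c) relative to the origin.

x_c = 40.00 in, y_c = 49.20 in

web: A = 14 × 60 = 840.00, centroid at (40.00, 30.00).
flange: A = 80 × 12 = 960.00, centroid at (40.00, 66.00).
ΣA = 1800.00 in², ΣAx_c = 72000.00 in³, ΣAy_c = 88560.00 in³.
x_c = 72000.00/1800.00 = 40.00 in; y_c = 88560.00/1800.00 = 49.20 in.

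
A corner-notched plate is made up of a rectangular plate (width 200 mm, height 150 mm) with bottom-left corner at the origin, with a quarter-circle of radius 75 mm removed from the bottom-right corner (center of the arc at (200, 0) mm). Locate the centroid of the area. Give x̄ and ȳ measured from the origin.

x̄ = 88.23 mm, ȳ = 82.46 mm

Part | A | x̄ᵢ | ȳᵢ | A·x̄ᵢ | A·ȳᵢ
plate | 30000.00 | 100.00 | 75.00 | 3000000.00 | 2250000.00
removed quarter-circle | -4417.86 | 168.17 | 31.83 | -742947.93 | -140625.00
Σ | 25582.14 |  |  | 2257052.07 | 2109375.00
x̄ = 2257052.07 / 25582.14 = 88.23 mm
ȳ = 2109375.00 / 25582.14 = 82.46 mm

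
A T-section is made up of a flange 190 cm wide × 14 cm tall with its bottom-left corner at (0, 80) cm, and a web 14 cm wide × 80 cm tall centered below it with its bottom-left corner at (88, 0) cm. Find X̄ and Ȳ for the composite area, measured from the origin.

X̄ = 95.00 cm, Ȳ = 73.07 cm

Part | A | x̄ᵢ | ȳᵢ | A·x̄ᵢ | A·ȳᵢ
web | 1120.00 | 95.00 | 40.00 | 106400.00 | 44800.00
flange | 2660.00 | 95.00 | 87.00 | 252700.00 | 231420.00
Σ | 3780.00 |  |  | 359100.00 | 276220.00
X̄ = 359100.00 / 3780.00 = 95.00 cm
Ȳ = 276220.00 / 3780.00 = 73.07 cm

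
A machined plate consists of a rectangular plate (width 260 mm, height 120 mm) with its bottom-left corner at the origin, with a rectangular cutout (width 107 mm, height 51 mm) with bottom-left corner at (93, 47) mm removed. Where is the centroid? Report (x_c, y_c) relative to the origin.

x_c = 126.50 mm, y_c = 57.35 mm

Part | A | x̄ᵢ | ȳᵢ | A·x̄ᵢ | A·ȳᵢ
plate | 31200.00 | 130.00 | 60.00 | 4056000.00 | 1872000.00
hole | -5457.00 | 146.50 | 72.50 | -799450.50 | -395632.50
Σ | 25743.00 |  |  | 3256549.50 | 1476367.50
x_c = 3256549.50 / 25743.00 = 126.50 mm
y_c = 1476367.50 / 25743.00 = 57.35 mm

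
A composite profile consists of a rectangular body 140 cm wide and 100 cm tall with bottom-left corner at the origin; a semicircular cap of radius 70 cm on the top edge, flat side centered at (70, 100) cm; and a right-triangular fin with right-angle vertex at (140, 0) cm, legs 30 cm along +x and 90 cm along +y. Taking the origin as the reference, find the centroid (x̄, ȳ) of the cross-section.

x̄ = 74.69 cm, ȳ = 75.45 cm

rectangular body: A = 140 × 100 = 14000.00, centroid at (70.00, 50.00).
semicircular top: A = ½π·70² = 7696.90, centroid at (70.00, 129.71).
triangular fin: A = ½·30·90 = 1350.00, centroid at (150.00, 30.00).
ΣA = 23046.90 cm², ΣAx̄ = 1721283.14 cm³, ΣAȳ = 1738856.87 cm³.
x̄ = 1721283.14/23046.90 = 74.69 cm; ȳ = 1738856.87/23046.90 = 75.45 cm.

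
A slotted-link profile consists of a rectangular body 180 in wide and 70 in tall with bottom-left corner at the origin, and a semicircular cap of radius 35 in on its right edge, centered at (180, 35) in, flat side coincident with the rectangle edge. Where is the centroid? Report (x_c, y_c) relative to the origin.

rectangular body: A = 180 × 70 = 12600.00, centroid at (90.00, 35.00).
semicircular end: A = ½π·35² = 1924.23, centroid at (194.85, 35.00).
ΣA = 14524.23 in², ΣAx_c = 1508943.92 in³, ΣAy_c = 508347.89 in³.
x_c = 1508943.92/14524.23 = 103.89 in; y_c = 508347.89/14524.23 = 35.00 in.

x_c = 103.89 in, y_c = 35.00 in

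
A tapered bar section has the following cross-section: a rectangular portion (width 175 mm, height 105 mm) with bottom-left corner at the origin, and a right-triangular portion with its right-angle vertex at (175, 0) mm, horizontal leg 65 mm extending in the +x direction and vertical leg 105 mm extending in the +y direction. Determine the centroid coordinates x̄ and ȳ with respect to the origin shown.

x̄ = 104.60 mm, ȳ = 49.76 mm

rectangular portion: A = 175 × 105 = 18375.00, centroid at (87.50, 52.50).
triangular portion: A = ½·65·105 = 3412.50, centroid at (196.67, 35.00).
ΣA = 21787.50 mm²
ΣAx̄ = (18375.00)(87.50) + (3412.50)(196.67) = 2278937.50 mm³
ΣAȳ = (18375.00)(52.50) + (3412.50)(35.00) = 1084125.00 mm³
x̄ = 2278937.50 / 21787.50 = 104.60 mm
ȳ = 1084125.00 / 21787.50 = 49.76 mm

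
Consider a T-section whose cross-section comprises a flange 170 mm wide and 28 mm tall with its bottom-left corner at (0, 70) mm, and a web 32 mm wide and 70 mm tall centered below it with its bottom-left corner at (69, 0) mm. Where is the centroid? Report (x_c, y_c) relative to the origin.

x_c = 85.00 mm, y_c = 68.32 mm

Part | A | x̄ᵢ | ȳᵢ | A·x̄ᵢ | A·ȳᵢ
web | 2240.00 | 85.00 | 35.00 | 190400.00 | 78400.00
flange | 4760.00 | 85.00 | 84.00 | 404600.00 | 399840.00
Σ | 7000.00 |  |  | 595000.00 | 478240.00
x_c = 595000.00 / 7000.00 = 85.00 mm
y_c = 478240.00 / 7000.00 = 68.32 mm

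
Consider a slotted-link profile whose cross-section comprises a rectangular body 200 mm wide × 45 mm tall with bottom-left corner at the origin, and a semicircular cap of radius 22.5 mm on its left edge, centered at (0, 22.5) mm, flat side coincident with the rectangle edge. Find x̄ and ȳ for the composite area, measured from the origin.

x̄ = 91.11 mm, ȳ = 22.50 mm

rectangular body: A = 200 × 45 = 9000.00, centroid at (100.00, 22.50).
semicircular end: A = ½π·22.5² = 795.22, centroid at (-9.55, 22.50).
ΣA = 9795.22 mm²
ΣAx̄ = (9000.00)(100.00) + (795.22)(-9.55) = 892406.25 mm³
ΣAȳ = (9000.00)(22.50) + (795.22)(22.50) = 220392.35 mm³
x̄ = 892406.25 / 9795.22 = 91.11 mm
ȳ = 220392.35 / 9795.22 = 22.50 mm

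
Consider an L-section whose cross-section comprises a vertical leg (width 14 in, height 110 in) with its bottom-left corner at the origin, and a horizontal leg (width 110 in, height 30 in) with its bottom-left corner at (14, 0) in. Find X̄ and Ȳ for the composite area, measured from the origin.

Part | A | x̄ᵢ | ȳᵢ | A·x̄ᵢ | A·ȳᵢ
vertical leg | 1540.00 | 7.00 | 55.00 | 10780.00 | 84700.00
horizontal leg | 3300.00 | 69.00 | 15.00 | 227700.00 | 49500.00
Σ | 4840.00 |  |  | 238480.00 | 134200.00
X̄ = 238480.00 / 4840.00 = 49.27 in
Ȳ = 134200.00 / 4840.00 = 27.73 in

X̄ = 49.27 in, Ȳ = 27.73 in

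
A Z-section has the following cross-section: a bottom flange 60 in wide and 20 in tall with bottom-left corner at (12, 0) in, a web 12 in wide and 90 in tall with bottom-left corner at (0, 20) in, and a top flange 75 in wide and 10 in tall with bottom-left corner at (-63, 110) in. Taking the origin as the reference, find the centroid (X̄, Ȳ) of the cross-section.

X̄ = 12.46 in, Ȳ = 55.59 in

Part | A | x̄ᵢ | ȳᵢ | A·x̄ᵢ | A·ȳᵢ
bottom flange | 1200.00 | 42.00 | 10.00 | 50400.00 | 12000.00
web | 1080.00 | 6.00 | 65.00 | 6480.00 | 70200.00
top flange | 750.00 | -25.50 | 115.00 | -19125.00 | 86250.00
Σ | 3030.00 |  |  | 37755.00 | 168450.00
X̄ = 37755.00 / 3030.00 = 12.46 in
Ȳ = 168450.00 / 3030.00 = 55.59 in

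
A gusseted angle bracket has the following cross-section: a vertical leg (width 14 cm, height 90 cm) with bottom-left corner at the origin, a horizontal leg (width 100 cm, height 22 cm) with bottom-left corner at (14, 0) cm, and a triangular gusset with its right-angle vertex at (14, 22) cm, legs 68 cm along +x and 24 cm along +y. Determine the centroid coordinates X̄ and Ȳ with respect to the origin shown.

X̄ = 41.99 cm, Ȳ = 24.64 cm

vertical leg: A = 14 × 90 = 1260.00, centroid at (7.00, 45.00).
horizontal leg: A = 100 × 22 = 2200.00, centroid at (64.00, 11.00).
gusset: A = ½·68·24 = 816.00, centroid at (36.67, 30.00).
ΣA = 4276.00 cm², ΣAX̄ = 179540.00 cm³, ΣAȲ = 105380.00 cm³.
X̄ = 179540.00/4276.00 = 41.99 cm; Ȳ = 105380.00/4276.00 = 24.64 cm.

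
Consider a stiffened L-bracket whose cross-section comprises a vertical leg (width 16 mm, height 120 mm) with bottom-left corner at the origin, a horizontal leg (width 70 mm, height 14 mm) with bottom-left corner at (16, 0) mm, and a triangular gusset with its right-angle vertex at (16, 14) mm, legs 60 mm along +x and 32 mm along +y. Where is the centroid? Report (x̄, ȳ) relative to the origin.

Part | A | x̄ᵢ | ȳᵢ | A·x̄ᵢ | A·ȳᵢ
vertical leg | 1920.00 | 8.00 | 60.00 | 15360.00 | 115200.00
horizontal leg | 980.00 | 51.00 | 7.00 | 49980.00 | 6860.00
gusset | 960.00 | 36.00 | 24.67 | 34560.00 | 23680.00
Σ | 3860.00 |  |  | 99900.00 | 145740.00
x̄ = 99900.00 / 3860.00 = 25.88 mm
ȳ = 145740.00 / 3860.00 = 37.76 mm

x̄ = 25.88 mm, ȳ = 37.76 mm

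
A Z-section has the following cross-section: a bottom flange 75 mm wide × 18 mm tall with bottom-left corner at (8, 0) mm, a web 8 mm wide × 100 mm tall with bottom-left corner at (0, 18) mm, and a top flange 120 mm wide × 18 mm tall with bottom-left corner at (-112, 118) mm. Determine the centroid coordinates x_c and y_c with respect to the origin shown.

x_c = -11.07 mm, y_c = 79.09 mm

Part | A | x̄ᵢ | ȳᵢ | A·x̄ᵢ | A·ȳᵢ
bottom flange | 1350.00 | 45.50 | 9.00 | 61425.00 | 12150.00
web | 800.00 | 4.00 | 68.00 | 3200.00 | 54400.00
top flange | 2160.00 | -52.00 | 127.00 | -112320.00 | 274320.00
Σ | 4310.00 |  |  | -47695.00 | 340870.00
x_c = -47695.00 / 4310.00 = -11.07 mm
y_c = 340870.00 / 4310.00 = 79.09 mm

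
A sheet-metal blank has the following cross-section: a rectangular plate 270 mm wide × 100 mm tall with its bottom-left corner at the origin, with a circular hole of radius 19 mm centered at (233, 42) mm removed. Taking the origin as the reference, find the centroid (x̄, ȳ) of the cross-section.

plate: A = 270 × 100 = 27000.00, centroid at (135.00, 50.00).
hole: A = −π·19² = -1134.11, centroid at (233.00, 42.00).
ΣA = 25865.89 mm², ΣAx̄ = 3380751.22 mm³, ΣAȳ = 1302367.17 mm³.
x̄ = 3380751.22/25865.89 = 130.70 mm; ȳ = 1302367.17/25865.89 = 50.35 mm.

x̄ = 130.70 mm, ȳ = 50.35 mm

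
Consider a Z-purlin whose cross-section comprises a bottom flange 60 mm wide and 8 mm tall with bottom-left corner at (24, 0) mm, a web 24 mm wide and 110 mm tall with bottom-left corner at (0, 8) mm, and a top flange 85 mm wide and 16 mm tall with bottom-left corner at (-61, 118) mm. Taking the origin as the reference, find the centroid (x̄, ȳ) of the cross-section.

bottom flange: A = 60 × 8 = 480.00, centroid at (54.00, 4.00).
web: A = 24 × 110 = 2640.00, centroid at (12.00, 63.00).
top flange: A = 85 × 16 = 1360.00, centroid at (-18.50, 126.00).
ΣA = 4480.00 mm²
ΣAx̄ = (480.00)(54.00) + (2640.00)(12.00) + (1360.00)(-18.50) = 32440.00 mm³
ΣAȳ = (480.00)(4.00) + (2640.00)(63.00) + (1360.00)(126.00) = 339600.00 mm³
x̄ = 32440.00 / 4480.00 = 7.24 mm
ȳ = 339600.00 / 4480.00 = 75.80 mm

x̄ = 7.24 mm, ȳ = 75.80 mm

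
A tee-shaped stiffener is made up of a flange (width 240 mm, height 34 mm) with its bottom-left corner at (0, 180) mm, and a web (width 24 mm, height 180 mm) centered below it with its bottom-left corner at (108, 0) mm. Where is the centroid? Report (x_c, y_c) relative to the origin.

web: A = 24 × 180 = 4320.00, centroid at (120.00, 90.00).
flange: A = 240 × 34 = 8160.00, centroid at (120.00, 197.00).
ΣA = 12480.00 mm²
ΣAx_c = (4320.00)(120.00) + (8160.00)(120.00) = 1497600.00 mm³
ΣAy_c = (4320.00)(90.00) + (8160.00)(197.00) = 1996320.00 mm³
x_c = 1497600.00 / 12480.00 = 120.00 mm
y_c = 1996320.00 / 12480.00 = 159.96 mm

x_c = 120.00 mm, y_c = 159.96 mm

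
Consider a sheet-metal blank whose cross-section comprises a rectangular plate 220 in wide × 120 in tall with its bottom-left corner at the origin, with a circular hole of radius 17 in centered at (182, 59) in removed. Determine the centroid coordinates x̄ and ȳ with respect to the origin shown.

plate: A = 220 × 120 = 26400.00, centroid at (110.00, 60.00).
hole: A = −π·17² = -907.92, centroid at (182.00, 59.00).
ΣA = 25492.08 in²
ΣAx̄ = (26400.00)(110.00) + (-907.92)(182.00) = 2738758.51 in³
ΣAȳ = (26400.00)(60.00) + (-907.92)(59.00) = 1530432.70 in³
x̄ = 2738758.51 / 25492.08 = 107.44 in
ȳ = 1530432.70 / 25492.08 = 60.04 in

x̄ = 107.44 in, ȳ = 60.04 in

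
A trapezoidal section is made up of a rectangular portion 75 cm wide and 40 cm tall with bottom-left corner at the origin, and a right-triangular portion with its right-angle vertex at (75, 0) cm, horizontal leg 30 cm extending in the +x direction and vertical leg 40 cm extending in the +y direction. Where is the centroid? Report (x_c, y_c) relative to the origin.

rectangular portion: A = 75 × 40 = 3000.00, centroid at (37.50, 20.00).
triangular portion: A = ½·30·40 = 600.00, centroid at (85.00, 13.33).
ΣA = 3600.00 cm²
ΣAx_c = (3000.00)(37.50) + (600.00)(85.00) = 163500.00 cm³
ΣAy_c = (3000.00)(20.00) + (600.00)(13.33) = 68000.00 cm³
x_c = 163500.00 / 3600.00 = 45.42 cm
y_c = 68000.00 / 3600.00 = 18.89 cm

x_c = 45.42 cm, y_c = 18.89 cm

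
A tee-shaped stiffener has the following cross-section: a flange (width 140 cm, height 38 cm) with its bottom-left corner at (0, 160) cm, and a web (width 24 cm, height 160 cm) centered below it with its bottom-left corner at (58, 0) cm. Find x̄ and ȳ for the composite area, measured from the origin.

x̄ = 70.00 cm, ȳ = 137.50 cm

web: A = 24 × 160 = 3840.00, centroid at (70.00, 80.00).
flange: A = 140 × 38 = 5320.00, centroid at (70.00, 179.00).
ΣA = 9160.00 cm², ΣAx̄ = 641200.00 cm³, ΣAȳ = 1259480.00 cm³.
x̄ = 641200.00/9160.00 = 70.00 cm; ȳ = 1259480.00/9160.00 = 137.50 cm.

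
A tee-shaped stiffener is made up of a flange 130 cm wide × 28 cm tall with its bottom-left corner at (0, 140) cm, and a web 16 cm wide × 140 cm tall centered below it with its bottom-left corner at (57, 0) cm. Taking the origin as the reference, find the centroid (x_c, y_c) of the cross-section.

x_c = 65.00 cm, y_c = 122.00 cm

web: A = 16 × 140 = 2240.00, centroid at (65.00, 70.00).
flange: A = 130 × 28 = 3640.00, centroid at (65.00, 154.00).
ΣA = 5880.00 cm², ΣAx_c = 382200.00 cm³, ΣAy_c = 717360.00 cm³.
x_c = 382200.00/5880.00 = 65.00 cm; y_c = 717360.00/5880.00 = 122.00 cm.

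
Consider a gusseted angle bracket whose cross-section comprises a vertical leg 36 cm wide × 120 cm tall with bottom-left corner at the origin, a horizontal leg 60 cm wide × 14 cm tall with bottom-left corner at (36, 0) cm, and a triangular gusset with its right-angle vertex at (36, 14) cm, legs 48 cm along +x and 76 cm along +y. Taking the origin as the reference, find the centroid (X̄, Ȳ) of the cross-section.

vertical leg: A = 36 × 120 = 4320.00, centroid at (18.00, 60.00).
horizontal leg: A = 60 × 14 = 840.00, centroid at (66.00, 7.00).
gusset: A = ½·48·76 = 1824.00, centroid at (52.00, 39.33).
ΣA = 6984.00 cm²
ΣAX̄ = (4320.00)(18.00) + (840.00)(66.00) + (1824.00)(52.00) = 228048.00 cm³
ΣAȲ = (4320.00)(60.00) + (840.00)(7.00) + (1824.00)(39.33) = 336824.00 cm³
X̄ = 228048.00 / 6984.00 = 32.65 cm
Ȳ = 336824.00 / 6984.00 = 48.23 cm

X̄ = 32.65 cm, Ȳ = 48.23 cm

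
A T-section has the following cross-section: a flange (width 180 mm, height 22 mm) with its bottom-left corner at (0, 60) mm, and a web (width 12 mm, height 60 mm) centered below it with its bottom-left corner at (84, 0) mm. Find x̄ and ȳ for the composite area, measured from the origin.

x̄ = 90.00 mm, ȳ = 64.69 mm

Part | A | x̄ᵢ | ȳᵢ | A·x̄ᵢ | A·ȳᵢ
web | 720.00 | 90.00 | 30.00 | 64800.00 | 21600.00
flange | 3960.00 | 90.00 | 71.00 | 356400.00 | 281160.00
Σ | 4680.00 |  |  | 421200.00 | 302760.00
x̄ = 421200.00 / 4680.00 = 90.00 mm
ȳ = 302760.00 / 4680.00 = 64.69 mm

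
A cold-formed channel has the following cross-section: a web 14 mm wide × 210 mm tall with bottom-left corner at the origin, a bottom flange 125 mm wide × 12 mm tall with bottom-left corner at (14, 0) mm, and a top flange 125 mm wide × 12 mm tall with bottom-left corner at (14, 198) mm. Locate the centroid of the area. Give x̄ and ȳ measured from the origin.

x̄ = 42.10 mm, ȳ = 105.00 mm

web: A = 14 × 210 = 2940.00, centroid at (7.00, 105.00).
bottom flange: A = 125 × 12 = 1500.00, centroid at (76.50, 6.00).
top flange: A = 125 × 12 = 1500.00, centroid at (76.50, 204.00).
ΣA = 5940.00 mm²
ΣAx̄ = (2940.00)(7.00) + (1500.00)(76.50) + (1500.00)(76.50) = 250080.00 mm³
ΣAȳ = (2940.00)(105.00) + (1500.00)(6.00) + (1500.00)(204.00) = 623700.00 mm³
x̄ = 250080.00 / 5940.00 = 42.10 mm
ȳ = 623700.00 / 5940.00 = 105.00 mm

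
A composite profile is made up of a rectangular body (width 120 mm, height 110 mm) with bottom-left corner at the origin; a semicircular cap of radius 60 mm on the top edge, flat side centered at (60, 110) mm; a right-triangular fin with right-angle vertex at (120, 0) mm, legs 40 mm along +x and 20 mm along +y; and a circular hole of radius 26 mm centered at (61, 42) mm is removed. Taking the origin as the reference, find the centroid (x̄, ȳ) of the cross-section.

x̄ = 61.59 mm, ȳ = 82.04 mm

rectangular body: A = 120 × 110 = 13200.00, centroid at (60.00, 55.00).
semicircular top: A = ½π·60² = 5654.87, centroid at (60.00, 135.46).
triangular fin: A = ½·40·20 = 400.00, centroid at (133.33, 6.67).
hole: A = −π·26² = -2123.72, centroid at (61.00, 42.00).
ΣA = 17131.15 mm²
ΣAx̄ = (13200.00)(60.00) + (5654.87)(60.00) + (400.00)(133.33) + (-2123.72)(61.00) = 1055078.63 mm³
ΣAȳ = (13200.00)(55.00) + (5654.87)(135.46) + (400.00)(6.67) + (-2123.72)(42.00) = 1405505.91 mm³
x̄ = 1055078.63 / 17131.15 = 61.59 mm
ȳ = 1405505.91 / 17131.15 = 82.04 mm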